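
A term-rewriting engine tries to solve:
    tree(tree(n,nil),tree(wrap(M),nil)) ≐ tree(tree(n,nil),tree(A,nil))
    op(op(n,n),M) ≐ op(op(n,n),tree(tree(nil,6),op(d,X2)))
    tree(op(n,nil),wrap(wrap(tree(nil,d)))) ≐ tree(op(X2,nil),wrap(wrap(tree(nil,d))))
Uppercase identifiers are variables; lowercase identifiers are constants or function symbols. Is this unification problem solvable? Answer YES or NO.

YES

Decompose tree/2: tree(n,nil) ≐ tree(n,nil),  tree(wrap(M),nil) ≐ tree(A,nil).
Delete trivial equation tree(n,nil) ≐ tree(n,nil).
Decompose tree/2: wrap(M) ≐ A,  nil ≐ nil.
Bind A := wrap(M); no other remaining equation mentions A.
Delete trivial equation nil ≐ nil.
Decompose op/2: op(n,n) ≐ op(n,n),  M ≐ tree(tree(nil,6),op(d,X2)).
Delete trivial equation op(n,n) ≐ op(n,n).
Bind M := tree(tree(nil,6),op(d,X2)); no other remaining equation mentions M. Substituting into the earlier binding gives A := wrap(tree(tree(nil,6),op(d,X2))).
Decompose tree/2: op(n,nil) ≐ op(X2,nil),  wrap(wrap(tree(nil,d))) ≐ wrap(wrap(tree(nil,d))).
Decompose op/2: n ≐ X2,  nil ≐ nil.
Bind X2 := n; no other remaining equation mentions X2. Substituting into the earlier bindings gives A := wrap(tree(tree(nil,6),op(d,n))), M := tree(tree(nil,6),op(d,n)).
Delete trivial equation nil ≐ nil.
Delete trivial equation wrap(wrap(tree(nil,d))) ≐ wrap(wrap(tree(nil,d))).
No equations remain and no clash or occurs-check failure arose, so a unifier exists.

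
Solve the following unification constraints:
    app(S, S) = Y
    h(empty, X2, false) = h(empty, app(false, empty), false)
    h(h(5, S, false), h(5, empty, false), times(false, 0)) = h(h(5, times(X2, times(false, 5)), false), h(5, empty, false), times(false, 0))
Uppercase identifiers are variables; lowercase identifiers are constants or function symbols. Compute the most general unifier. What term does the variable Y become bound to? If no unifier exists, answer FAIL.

Bind Y := app(S, S); no other remaining equation mentions Y.
Decompose h/3: empty = empty,  X2 = app(false, empty),  false = false.
Delete trivial equation empty = empty.
Bind X2 := app(false, empty); substituting into the one remaining equation that mentions X2 gives: h(h(5, S, false), h(5, empty, false), times(false, 0)) = h(h(5, times(app(false, empty), times(false, 5)), false), h(5, empty, false), times(false, 0)).
Delete trivial equation false = false.
Decompose h/3: h(5, S, false) = h(5, times(app(false, empty), times(false, 5)), false),  h(5, empty, false) = h(5, empty, false),  times(false, 0) = times(false, 0).
Decompose h/3: 5 = 5,  S = times(app(false, empty), times(false, 5)),  false = false.
Delete trivial equation 5 = 5.
Bind S := times(app(false, empty), times(false, 5)); no other remaining equation mentions S. Substituting into the earlier binding gives Y := app(times(app(false, empty), times(false, 5)), times(app(false, empty), times(false, 5))).
Delete trivial equation false = false.
Delete trivial equation h(5, empty, false) = h(5, empty, false).
Delete trivial equation times(false, 0) = times(false, 0).
MGU = { Y -> app(times(app(false, empty), times(false, 5)), times(app(false, empty), times(false, 5))), X2 -> app(false, empty), S -> times(app(false, empty), times(false, 5)) }, so Y -> app(times(app(false, empty), times(false, 5)), times(app(false, empty), times(false, 5))).

app(times(app(false, empty), times(false, 5)), times(app(false, empty), times(false, 5)))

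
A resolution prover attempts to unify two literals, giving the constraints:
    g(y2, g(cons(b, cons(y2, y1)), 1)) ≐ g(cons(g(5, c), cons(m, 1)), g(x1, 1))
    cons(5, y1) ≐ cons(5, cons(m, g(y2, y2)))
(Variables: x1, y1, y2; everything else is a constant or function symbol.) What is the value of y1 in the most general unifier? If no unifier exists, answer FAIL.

Decompose g/2: y2 ≐ cons(g(5, c), cons(m, 1)),  g(cons(b, cons(y2, y1)), 1) ≐ g(x1, 1).
Bind y2 := cons(g(5, c), cons(m, 1)); substituting into the remaining equations gives: g(cons(b, cons(cons(g(5, c), cons(m, 1)), y1)), 1) ≐ g(x1, 1),  cons(5, y1) ≐ cons(5, cons(m, g(cons(g(5, c), cons(m, 1)), cons(g(5, c), cons(m, 1))))).
Decompose g/2: cons(b, cons(cons(g(5, c), cons(m, 1)), y1)) ≐ x1,  1 ≐ 1.
Bind x1 := cons(b, cons(cons(g(5, c), cons(m, 1)), y1)); no other remaining equation mentions x1.
Delete trivial equation 1 ≐ 1.
Decompose cons/2: 5 ≐ 5,  y1 ≐ cons(m, g(cons(g(5, c), cons(m, 1)), cons(g(5, c), cons(m, 1)))).
Delete trivial equation 5 ≐ 5.
Bind y1 := cons(m, g(cons(g(5, c), cons(m, 1)), cons(g(5, c), cons(m, 1)))). Substituting into the earlier binding gives x1 := cons(b, cons(cons(g(5, c), cons(m, 1)), cons(m, g(cons(g(5, c), cons(m, 1)), cons(g(5, c), cons(m, 1)))))).
MGU = { y2 -> cons(g(5, c), cons(m, 1)), x1 -> cons(b, cons(cons(g(5, c), cons(m, 1)), cons(m, g(cons(g(5, c), cons(m, 1)), cons(g(5, c), cons(m, 1)))))), y1 -> cons(m, g(cons(g(5, c), cons(m, 1)), cons(g(5, c), cons(m, 1)))) }, so y1 -> cons(m, g(cons(g(5, c), cons(m, 1)), cons(g(5, c), cons(m, 1)))).

cons(m, g(cons(g(5, c), cons(m, 1)), cons(g(5, c), cons(m, 1))))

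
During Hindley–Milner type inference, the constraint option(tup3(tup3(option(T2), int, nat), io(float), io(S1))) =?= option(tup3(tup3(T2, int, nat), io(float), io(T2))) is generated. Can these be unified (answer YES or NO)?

NO

Decompose option/1: tup3(tup3(option(T2), int, nat), io(float), io(S1)) =?= tup3(tup3(T2, int, nat), io(float), io(T2)).
Decompose tup3/3: tup3(option(T2), int, nat) =?= tup3(T2, int, nat),  io(float) =?= io(float),  io(S1) =?= io(T2).
Decompose tup3/3: option(T2) =?= T2,  int =?= int,  nat =?= nat.
Occurs check fails: T2 occurs in option(T2); the equation T2 =?= option(T2) has no finite solution.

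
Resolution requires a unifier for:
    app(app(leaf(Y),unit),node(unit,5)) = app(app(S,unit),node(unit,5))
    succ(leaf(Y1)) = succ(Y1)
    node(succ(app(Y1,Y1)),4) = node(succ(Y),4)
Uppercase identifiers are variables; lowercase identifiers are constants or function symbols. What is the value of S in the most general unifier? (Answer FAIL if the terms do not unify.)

Decompose app/2: app(leaf(Y),unit) = app(S,unit),  node(unit,5) = node(unit,5).
Decompose app/2: leaf(Y) = S,  unit = unit.
Bind S := leaf(Y); no other remaining equation mentions S.
Delete trivial equation unit = unit.
Delete trivial equation node(unit,5) = node(unit,5).
Decompose succ/1: leaf(Y1) = Y1.
Occurs check fails: Y1 occurs in leaf(Y1); the equation Y1 = leaf(Y1) has no finite solution.

FAIL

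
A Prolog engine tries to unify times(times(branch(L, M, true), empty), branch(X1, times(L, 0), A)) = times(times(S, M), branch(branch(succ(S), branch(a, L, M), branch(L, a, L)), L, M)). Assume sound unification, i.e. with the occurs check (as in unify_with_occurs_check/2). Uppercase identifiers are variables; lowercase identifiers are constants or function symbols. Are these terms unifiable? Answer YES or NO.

NO

Decompose times/2: times(branch(L, M, true), empty) = times(S, M),  branch(X1, times(L, 0), A) = branch(branch(succ(S), branch(a, L, M), branch(L, a, L)), L, M).
Decompose times/2: branch(L, M, true) = S,  empty = M.
Bind S := branch(L, M, true); substituting into the one remaining equation that mentions S gives: branch(X1, times(L, 0), A) = branch(branch(succ(branch(L, M, true)), branch(a, L, M), branch(L, a, L)), L, M).
Bind M := empty; substituting into the remaining equation gives: branch(X1, times(L, 0), A) = branch(branch(succ(branch(L, empty, true)), branch(a, L, empty), branch(L, a, L)), L, empty). Substituting into the earlier binding gives S := branch(L, empty, true).
Decompose branch/3: X1 = branch(succ(branch(L, empty, true)), branch(a, L, empty), branch(L, a, L)),  times(L, 0) = L,  A = empty.
Bind X1 := branch(succ(branch(L, empty, true)), branch(a, L, empty), branch(L, a, L)); no other remaining equation mentions X1.
Occurs check fails: L occurs in times(L, 0); the equation L = times(L, 0) has no finite solution.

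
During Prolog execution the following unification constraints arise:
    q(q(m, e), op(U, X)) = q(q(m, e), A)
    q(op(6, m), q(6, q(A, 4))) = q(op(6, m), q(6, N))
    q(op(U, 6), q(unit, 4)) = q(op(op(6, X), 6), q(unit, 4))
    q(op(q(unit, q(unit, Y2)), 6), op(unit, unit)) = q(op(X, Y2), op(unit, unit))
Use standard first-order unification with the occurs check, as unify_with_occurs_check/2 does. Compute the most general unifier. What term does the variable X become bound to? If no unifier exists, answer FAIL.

q(unit, q(unit, 6))

Decompose q/2: q(m, e) = q(m, e),  op(U, X) = A.
Delete trivial equation q(m, e) = q(m, e).
Bind A := op(U, X); substituting into the one remaining equation that mentions A gives: q(op(6, m), q(6, q(op(U, X), 4))) = q(op(6, m), q(6, N)).
Decompose q/2: op(6, m) = op(6, m),  q(6, q(op(U, X), 4)) = q(6, N).
Delete trivial equation op(6, m) = op(6, m).
Decompose q/2: 6 = 6,  q(op(U, X), 4) = N.
Delete trivial equation 6 = 6.
Bind N := q(op(U, X), 4); no other remaining equation mentions N.
Decompose q/2: op(U, 6) = op(op(6, X), 6),  q(unit, 4) = q(unit, 4).
Decompose op/2: U = op(6, X),  6 = 6.
Bind U := op(6, X); no other remaining equation mentions U. Substituting into the earlier bindings gives A := op(op(6, X), X), N := q(op(op(6, X), X), 4).
Delete trivial equation 6 = 6.
Delete trivial equation q(unit, 4) = q(unit, 4).
Decompose q/2: op(q(unit, q(unit, Y2)), 6) = op(X, Y2),  op(unit, unit) = op(unit, unit).
Decompose op/2: q(unit, q(unit, Y2)) = X,  6 = Y2.
Bind X := q(unit, q(unit, Y2)); no other remaining equation mentions X. Substituting into the earlier bindings gives A := op(op(6, q(unit, q(unit, Y2))), q(unit, q(unit, Y2))), N := q(op(op(6, q(unit, q(unit, Y2))), q(unit, q(unit, Y2))), 4), U := op(6, q(unit, q(unit, Y2))).
Bind Y2 := 6; no other remaining equation mentions Y2. Substituting into the earlier bindings gives A := op(op(6, q(unit, q(unit, 6))), q(unit, q(unit, 6))), N := q(op(op(6, q(unit, q(unit, 6))), q(unit, q(unit, 6))), 4), U := op(6, q(unit, q(unit, 6))), X := q(unit, q(unit, 6)).
Delete trivial equation op(unit, unit) = op(unit, unit).
MGU = { A ↦ op(op(6, q(unit, q(unit, 6))), q(unit, q(unit, 6))), N ↦ q(op(op(6, q(unit, q(unit, 6))), q(unit, q(unit, 6))), 4), U ↦ op(6, q(unit, q(unit, 6))), X ↦ q(unit, q(unit, 6)), Y2 ↦ 6 }, so X ↦ q(unit, q(unit, 6)).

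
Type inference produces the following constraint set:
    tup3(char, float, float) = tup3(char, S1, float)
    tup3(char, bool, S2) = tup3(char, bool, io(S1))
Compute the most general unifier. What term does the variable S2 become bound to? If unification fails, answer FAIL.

io(float)

Decompose tup3/3: char = char,  float = S1,  float = float.
Delete trivial equation char = char.
Bind S1 := float; substituting into the one remaining equation that mentions S1 gives: tup3(char, bool, S2) = tup3(char, bool, io(float)).
Delete trivial equation float = float.
Decompose tup3/3: char = char,  bool = bool,  S2 = io(float).
Delete trivial equation char = char.
Delete trivial equation bool = bool.
Bind S2 := io(float).
MGU = { S1 -> float, S2 -> io(float) }, so S2 -> io(float).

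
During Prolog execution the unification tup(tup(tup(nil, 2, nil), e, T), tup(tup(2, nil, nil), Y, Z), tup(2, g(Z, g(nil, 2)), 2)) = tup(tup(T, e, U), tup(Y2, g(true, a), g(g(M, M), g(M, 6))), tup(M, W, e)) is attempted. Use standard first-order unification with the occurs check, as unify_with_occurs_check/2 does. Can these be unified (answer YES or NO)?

Decompose tup/3: tup(tup(nil, 2, nil), e, T) = tup(T, e, U),  tup(tup(2, nil, nil), Y, Z) = tup(Y2, g(true, a), g(g(M, M), g(M, 6))),  tup(2, g(Z, g(nil, 2)), 2) = tup(M, W, e).
Decompose tup/3: tup(nil, 2, nil) = T,  e = e,  T = U.
Bind T := tup(nil, 2, nil); substituting into the one remaining equation that mentions T gives: tup(nil, 2, nil) = U.
Delete trivial equation e = e.
Bind U := tup(nil, 2, nil); no other remaining equation mentions U.
Decompose tup/3: tup(2, nil, nil) = Y2,  Y = g(true, a),  Z = g(g(M, M), g(M, 6)).
Bind Y2 := tup(2, nil, nil); no other remaining equation mentions Y2.
Bind Y := g(true, a); no other remaining equation mentions Y.
Bind Z := g(g(M, M), g(M, 6)); substituting into the remaining equation gives: tup(2, g(g(g(M, M), g(M, 6)), g(nil, 2)), 2) = tup(M, W, e).
Decompose tup/3: 2 = M,  g(g(g(M, M), g(M, 6)), g(nil, 2)) = W,  2 = e.
Bind M := 2; substituting into the one remaining equation that mentions M gives: g(g(g(2, 2), g(2, 6)), g(nil, 2)) = W. Substituting into the earlier binding gives Z := g(g(2, 2), g(2, 6)).
Bind W := g(g(g(2, 2), g(2, 6)), g(nil, 2)); no other remaining equation mentions W.
Clash: constants 2 and e differ; no unifier exists.

NO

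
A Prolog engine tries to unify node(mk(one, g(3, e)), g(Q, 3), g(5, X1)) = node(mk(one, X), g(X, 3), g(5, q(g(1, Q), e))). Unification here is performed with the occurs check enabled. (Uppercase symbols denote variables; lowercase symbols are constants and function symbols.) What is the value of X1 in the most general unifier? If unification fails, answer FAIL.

Decompose node/3: mk(one, g(3, e)) = mk(one, X),  g(Q, 3) = g(X, 3),  g(5, X1) = g(5, q(g(1, Q), e)).
Decompose mk/2: one = one,  g(3, e) = X.
Delete trivial equation one = one.
Bind X := g(3, e); substituting into the one remaining equation that mentions X gives: g(Q, 3) = g(g(3, e), 3).
Decompose g/2: Q = g(3, e),  3 = 3.
Bind Q := g(3, e); substituting into the one remaining equation that mentions Q gives: g(5, X1) = g(5, q(g(1, g(3, e)), e)).
Delete trivial equation 3 = 3.
Decompose g/2: 5 = 5,  X1 = q(g(1, g(3, e)), e).
Delete trivial equation 5 = 5.
Bind X1 := q(g(1, g(3, e)), e).
MGU = { X -> g(3, e), Q -> g(3, e), X1 -> q(g(1, g(3, e)), e) }, so X1 -> q(g(1, g(3, e)), e).

q(g(1, g(3, e)), e)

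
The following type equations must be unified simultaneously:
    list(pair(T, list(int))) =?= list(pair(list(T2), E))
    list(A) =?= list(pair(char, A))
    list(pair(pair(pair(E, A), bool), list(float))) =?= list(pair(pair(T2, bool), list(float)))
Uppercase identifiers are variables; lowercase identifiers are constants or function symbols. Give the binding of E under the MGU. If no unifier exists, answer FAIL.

Decompose list/1: pair(T, list(int)) =?= pair(list(T2), E).
Decompose pair/2: T =?= list(T2),  list(int) =?= E.
Bind T := list(T2); no other remaining equation mentions T.
Bind E := list(int); substituting into the one remaining equation that mentions E gives: list(pair(pair(pair(list(int), A), bool), list(float))) =?= list(pair(pair(T2, bool), list(float))).
Decompose list/1: A =?= pair(char, A).
Occurs check fails: A occurs in pair(char, A); the equation A =?= pair(char, A) has no finite solution.

FAIL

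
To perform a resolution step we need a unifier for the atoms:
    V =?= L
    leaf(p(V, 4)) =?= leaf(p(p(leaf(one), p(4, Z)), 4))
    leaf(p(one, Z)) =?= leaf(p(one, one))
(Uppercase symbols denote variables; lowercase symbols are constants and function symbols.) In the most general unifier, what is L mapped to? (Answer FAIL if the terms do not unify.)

p(leaf(one), p(4, one))

Bind V := L; substituting into the one remaining equation that mentions V gives: leaf(p(L, 4)) =?= leaf(p(p(leaf(one), p(4, Z)), 4)).
Decompose leaf/1: p(L, 4) =?= p(p(leaf(one), p(4, Z)), 4).
Decompose p/2: L =?= p(leaf(one), p(4, Z)),  4 =?= 4.
Bind L := p(leaf(one), p(4, Z)); no other remaining equation mentions L. Substituting into the earlier binding gives V := p(leaf(one), p(4, Z)).
Delete trivial equation 4 =?= 4.
Decompose leaf/1: p(one, Z) =?= p(one, one).
Decompose p/2: one =?= one,  Z =?= one.
Delete trivial equation one =?= one.
Bind Z := one. Substituting into the earlier bindings gives V := p(leaf(one), p(4, one)), L := p(leaf(one), p(4, one)).
MGU = { V -> p(leaf(one), p(4, one)), L -> p(leaf(one), p(4, one)), Z -> one }, so L -> p(leaf(one), p(4, one)).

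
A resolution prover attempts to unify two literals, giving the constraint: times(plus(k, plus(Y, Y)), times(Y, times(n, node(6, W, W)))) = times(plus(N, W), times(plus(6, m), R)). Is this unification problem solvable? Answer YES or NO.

YES

Decompose times/2: plus(k, plus(Y, Y)) = plus(N, W),  times(Y, times(n, node(6, W, W))) = times(plus(6, m), R).
Decompose plus/2: k = N,  plus(Y, Y) = W.
Bind N := k; no other remaining equation mentions N.
Bind W := plus(Y, Y); substituting into the remaining equation gives: times(Y, times(n, node(6, plus(Y, Y), plus(Y, Y)))) = times(plus(6, m), R).
Decompose times/2: Y = plus(6, m),  times(n, node(6, plus(Y, Y), plus(Y, Y))) = R.
Bind Y := plus(6, m); substituting into the remaining equation gives: times(n, node(6, plus(plus(6, m), plus(6, m)), plus(plus(6, m), plus(6, m)))) = R. Substituting into the earlier binding gives W := plus(plus(6, m), plus(6, m)).
Bind R := times(n, node(6, plus(plus(6, m), plus(6, m)), plus(plus(6, m), plus(6, m)))).
No equations remain and no clash or occurs-check failure arose, so a unifier exists.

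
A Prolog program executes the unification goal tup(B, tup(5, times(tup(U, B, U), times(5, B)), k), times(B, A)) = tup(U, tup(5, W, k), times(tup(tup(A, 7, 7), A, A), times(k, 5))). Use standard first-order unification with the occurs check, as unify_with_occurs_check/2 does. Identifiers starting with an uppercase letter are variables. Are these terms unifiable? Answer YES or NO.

Decompose tup/3: B = U,  tup(5, times(tup(U, B, U), times(5, B)), k) = tup(5, W, k),  times(B, A) = times(tup(tup(A, 7, 7), A, A), times(k, 5)).
Bind B := U; substituting into the remaining equations gives: tup(5, times(tup(U, U, U), times(5, U)), k) = tup(5, W, k),  times(U, A) = times(tup(tup(A, 7, 7), A, A), times(k, 5)).
Decompose tup/3: 5 = 5,  times(tup(U, U, U), times(5, U)) = W,  k = k.
Delete trivial equation 5 = 5.
Bind W := times(tup(U, U, U), times(5, U)); no other remaining equation mentions W.
Delete trivial equation k = k.
Decompose times/2: U = tup(tup(A, 7, 7), A, A),  A = times(k, 5).
Bind U := tup(tup(A, 7, 7), A, A); no other remaining equation mentions U. Substituting into the earlier bindings gives B := tup(tup(A, 7, 7), A, A), W := times(tup(tup(tup(A, 7, 7), A, A), tup(tup(A, 7, 7), A, A), tup(tup(A, 7, 7), A, A)), times(5, tup(tup(A, 7, 7), A, A))).
Bind A := times(k, 5). Substituting into the earlier bindings gives B := tup(tup(times(k, 5), 7, 7), times(k, 5), times(k, 5)), W := times(tup(tup(tup(times(k, 5), 7, 7), times(k, 5), times(k, 5)), tup(tup(times(k, 5), 7, 7), times(k, 5), times(k, 5)), tup(tup(times(k, 5), 7, 7), times(k, 5), times(k, 5))), times(5, tup(tup(times(k, 5), 7, 7), times(k, 5), times(k, 5)))), U := tup(tup(times(k, 5), 7, 7), times(k, 5), times(k, 5)).
No equations remain and no clash or occurs-check failure arose, so a unifier exists.

YES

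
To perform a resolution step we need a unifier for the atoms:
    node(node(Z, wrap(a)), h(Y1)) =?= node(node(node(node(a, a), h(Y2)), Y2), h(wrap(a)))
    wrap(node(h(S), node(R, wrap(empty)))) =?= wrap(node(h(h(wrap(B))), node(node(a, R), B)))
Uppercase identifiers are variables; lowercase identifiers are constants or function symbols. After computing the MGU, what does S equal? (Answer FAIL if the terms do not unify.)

FAIL

Decompose node/2: node(Z, wrap(a)) =?= node(node(node(a, a), h(Y2)), Y2),  h(Y1) =?= h(wrap(a)).
Decompose node/2: Z =?= node(node(a, a), h(Y2)),  wrap(a) =?= Y2.
Bind Z := node(node(a, a), h(Y2)); no other remaining equation mentions Z.
Bind Y2 := wrap(a); no other remaining equation mentions Y2. Substituting into the earlier binding gives Z := node(node(a, a), h(wrap(a))).
Decompose h/1: Y1 =?= wrap(a).
Bind Y1 := wrap(a); no other remaining equation mentions Y1.
Decompose wrap/1: node(h(S), node(R, wrap(empty))) =?= node(h(h(wrap(B))), node(node(a, R), B)).
Decompose node/2: h(S) =?= h(h(wrap(B))),  node(R, wrap(empty)) =?= node(node(a, R), B).
Decompose h/1: S =?= h(wrap(B)).
Bind S := h(wrap(B)); no other remaining equation mentions S.
Decompose node/2: R =?= node(a, R),  wrap(empty) =?= B.
Occurs check fails: R occurs in node(a, R); the equation R =?= node(a, R) has no finite solution.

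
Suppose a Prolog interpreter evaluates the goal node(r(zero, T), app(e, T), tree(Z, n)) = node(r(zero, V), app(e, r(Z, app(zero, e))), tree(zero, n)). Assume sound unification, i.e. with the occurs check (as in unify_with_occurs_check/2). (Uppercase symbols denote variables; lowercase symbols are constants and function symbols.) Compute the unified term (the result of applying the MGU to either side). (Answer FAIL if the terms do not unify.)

Decompose node/3: r(zero, T) = r(zero, V),  app(e, T) = app(e, r(Z, app(zero, e))),  tree(Z, n) = tree(zero, n).
Decompose r/2: zero = zero,  T = V.
Delete trivial equation zero = zero.
Bind T := V; substituting into the one remaining equation that mentions T gives: app(e, V) = app(e, r(Z, app(zero, e))).
Decompose app/2: e = e,  V = r(Z, app(zero, e)).
Delete trivial equation e = e.
Bind V := r(Z, app(zero, e)); no other remaining equation mentions V. Substituting into the earlier binding gives T := r(Z, app(zero, e)).
Decompose tree/2: Z = zero,  n = n.
Bind Z := zero; no other remaining equation mentions Z. Substituting into the earlier bindings gives T := r(zero, app(zero, e)), V := r(zero, app(zero, e)).
Delete trivial equation n = n.
Applying the MGU to either side gives node(r(zero, r(zero, app(zero, e))), app(e, r(zero, app(zero, e))), tree(zero, n)).

node(r(zero, r(zero, app(zero, e))), app(e, r(zero, app(zero, e))), tree(zero, n))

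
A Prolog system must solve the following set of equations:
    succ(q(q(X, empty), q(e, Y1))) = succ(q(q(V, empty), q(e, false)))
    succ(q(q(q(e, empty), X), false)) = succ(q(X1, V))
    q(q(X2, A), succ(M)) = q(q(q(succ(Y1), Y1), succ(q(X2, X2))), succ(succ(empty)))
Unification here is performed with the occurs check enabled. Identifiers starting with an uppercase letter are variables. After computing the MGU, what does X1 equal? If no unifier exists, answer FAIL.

Decompose succ/1: q(q(X, empty), q(e, Y1)) = q(q(V, empty), q(e, false)).
Decompose q/2: q(X, empty) = q(V, empty),  q(e, Y1) = q(e, false).
Decompose q/2: X = V,  empty = empty.
Bind X := V; substituting into the one remaining equation that mentions X gives: succ(q(q(q(e, empty), V), false)) = succ(q(X1, V)).
Delete trivial equation empty = empty.
Decompose q/2: e = e,  Y1 = false.
Delete trivial equation e = e.
Bind Y1 := false; substituting into the one remaining equation that mentions Y1 gives: q(q(X2, A), succ(M)) = q(q(q(succ(false), false), succ(q(X2, X2))), succ(succ(empty))).
Decompose succ/1: q(q(q(e, empty), V), false) = q(X1, V).
Decompose q/2: q(q(e, empty), V) = X1,  false = V.
Bind X1 := q(q(e, empty), V); no other remaining equation mentions X1.
Bind V := false; no other remaining equation mentions V. Substituting into the earlier bindings gives X := false, X1 := q(q(e, empty), false).
Decompose q/2: q(X2, A) = q(q(succ(false), false), succ(q(X2, X2))),  succ(M) = succ(succ(empty)).
Decompose q/2: X2 = q(succ(false), false),  A = succ(q(X2, X2)).
Bind X2 := q(succ(false), false); substituting into the one remaining equation that mentions X2 gives: A = succ(q(q(succ(false), false), q(succ(false), false))).
Bind A := succ(q(q(succ(false), false), q(succ(false), false))); no other remaining equation mentions A.
Decompose succ/1: M = succ(empty).
Bind M := succ(empty).
MGU = { X = false, Y1 = false, X1 = q(q(e, empty), false), V = false, X2 = q(succ(false), false), A = succ(q(q(succ(false), false), q(succ(false), false))), M = succ(empty) }, so X1 = q(q(e, empty), false).

q(q(e, empty), false)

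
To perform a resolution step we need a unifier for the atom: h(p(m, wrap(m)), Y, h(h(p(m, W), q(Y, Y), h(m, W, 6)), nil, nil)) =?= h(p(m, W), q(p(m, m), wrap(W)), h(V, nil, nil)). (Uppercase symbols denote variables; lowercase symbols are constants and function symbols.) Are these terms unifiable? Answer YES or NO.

YES

Decompose h/3: p(m, wrap(m)) =?= p(m, W),  Y =?= q(p(m, m), wrap(W)),  h(h(p(m, W), q(Y, Y), h(m, W, 6)), nil, nil) =?= h(V, nil, nil).
Decompose p/2: m =?= m,  wrap(m) =?= W.
Delete trivial equation m =?= m.
Bind W := wrap(m); substituting into the remaining equations gives: Y =?= q(p(m, m), wrap(wrap(m))),  h(h(p(m, wrap(m)), q(Y, Y), h(m, wrap(m), 6)), nil, nil) =?= h(V, nil, nil).
Bind Y := q(p(m, m), wrap(wrap(m))); substituting into the remaining equation gives: h(h(p(m, wrap(m)), q(q(p(m, m), wrap(wrap(m))), q(p(m, m), wrap(wrap(m)))), h(m, wrap(m), 6)), nil, nil) =?= h(V, nil, nil).
Decompose h/3: h(p(m, wrap(m)), q(q(p(m, m), wrap(wrap(m))), q(p(m, m), wrap(wrap(m)))), h(m, wrap(m), 6)) =?= V,  nil =?= nil,  nil =?= nil.
Bind V := h(p(m, wrap(m)), q(q(p(m, m), wrap(wrap(m))), q(p(m, m), wrap(wrap(m)))), h(m, wrap(m), 6)); no other remaining equation mentions V.
Delete trivial equation nil =?= nil.
Delete trivial equation nil =?= nil.
No equations remain and no clash or occurs-check failure arose, so a unifier exists.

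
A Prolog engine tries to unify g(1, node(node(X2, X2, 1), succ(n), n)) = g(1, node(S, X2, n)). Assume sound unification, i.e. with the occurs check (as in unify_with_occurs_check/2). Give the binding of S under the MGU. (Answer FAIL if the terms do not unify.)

Decompose g/2: 1 = 1,  node(node(X2, X2, 1), succ(n), n) = node(S, X2, n).
Delete trivial equation 1 = 1.
Decompose node/3: node(X2, X2, 1) = S,  succ(n) = X2,  n = n.
Bind S := node(X2, X2, 1); no other remaining equation mentions S.
Bind X2 := succ(n); no other remaining equation mentions X2. Substituting into the earlier binding gives S := node(succ(n), succ(n), 1).
Delete trivial equation n = n.
MGU = { S -> node(succ(n), succ(n), 1), X2 -> succ(n) }, so S -> node(succ(n), succ(n), 1).

node(succ(n), succ(n), 1)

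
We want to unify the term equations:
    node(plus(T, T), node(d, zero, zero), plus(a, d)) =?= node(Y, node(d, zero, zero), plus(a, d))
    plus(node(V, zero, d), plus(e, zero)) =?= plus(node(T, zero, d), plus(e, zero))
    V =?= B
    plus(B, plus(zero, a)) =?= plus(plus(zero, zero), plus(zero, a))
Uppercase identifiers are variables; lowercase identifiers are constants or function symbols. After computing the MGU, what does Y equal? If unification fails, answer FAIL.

Decompose node/3: plus(T, T) =?= Y,  node(d, zero, zero) =?= node(d, zero, zero),  plus(a, d) =?= plus(a, d).
Bind Y := plus(T, T); no other remaining equation mentions Y.
Delete trivial equation node(d, zero, zero) =?= node(d, zero, zero).
Delete trivial equation plus(a, d) =?= plus(a, d).
Decompose plus/2: node(V, zero, d) =?= node(T, zero, d),  plus(e, zero) =?= plus(e, zero).
Decompose node/3: V =?= T,  zero =?= zero,  d =?= d.
Bind V := T; substituting into the one remaining equation that mentions V gives: T =?= B.
Delete trivial equation zero =?= zero.
Delete trivial equation d =?= d.
Delete trivial equation plus(e, zero) =?= plus(e, zero).
Bind T := B; no other remaining equation mentions T. Substituting into the earlier bindings gives Y := plus(B, B), V := B.
Decompose plus/2: B =?= plus(zero, zero),  plus(zero, a) =?= plus(zero, a).
Bind B := plus(zero, zero); no other remaining equation mentions B. Substituting into the earlier bindings gives Y := plus(plus(zero, zero), plus(zero, zero)), V := plus(zero, zero), T := plus(zero, zero).
Delete trivial equation plus(zero, a) =?= plus(zero, a).
MGU = { Y := plus(plus(zero, zero), plus(zero, zero)), V := plus(zero, zero), T := plus(zero, zero), B := plus(zero, zero) }, so Y := plus(plus(zero, zero), plus(zero, zero)).

plus(plus(zero, zero), plus(zero, zero))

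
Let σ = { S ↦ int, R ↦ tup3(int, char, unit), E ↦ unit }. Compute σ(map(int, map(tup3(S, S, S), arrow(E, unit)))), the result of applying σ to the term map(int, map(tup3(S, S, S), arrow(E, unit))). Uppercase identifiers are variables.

Replace each occurrence of S with int.
Replace each occurrence of E with unit.
Result: map(int, map(tup3(int, int, int), arrow(unit, unit))).

map(int, map(tup3(int, int, int), arrow(unit, unit)))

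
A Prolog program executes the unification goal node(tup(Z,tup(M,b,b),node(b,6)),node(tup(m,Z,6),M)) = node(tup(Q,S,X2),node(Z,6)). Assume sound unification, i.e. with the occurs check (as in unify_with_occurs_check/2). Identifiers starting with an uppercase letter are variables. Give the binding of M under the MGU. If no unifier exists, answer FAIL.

Decompose node/2: tup(Z,tup(M,b,b),node(b,6)) = tup(Q,S,X2),  node(tup(m,Z,6),M) = node(Z,6).
Decompose tup/3: Z = Q,  tup(M,b,b) = S,  node(b,6) = X2.
Bind Z := Q; substituting into the one remaining equation that mentions Z gives: node(tup(m,Q,6),M) = node(Q,6).
Bind S := tup(M,b,b); no other remaining equation mentions S.
Bind X2 := node(b,6); no other remaining equation mentions X2.
Decompose node/2: tup(m,Q,6) = Q,  M = 6.
Occurs check fails: Q occurs in tup(m,Q,6); the equation Q = tup(m,Q,6) has no finite solution.

FAIL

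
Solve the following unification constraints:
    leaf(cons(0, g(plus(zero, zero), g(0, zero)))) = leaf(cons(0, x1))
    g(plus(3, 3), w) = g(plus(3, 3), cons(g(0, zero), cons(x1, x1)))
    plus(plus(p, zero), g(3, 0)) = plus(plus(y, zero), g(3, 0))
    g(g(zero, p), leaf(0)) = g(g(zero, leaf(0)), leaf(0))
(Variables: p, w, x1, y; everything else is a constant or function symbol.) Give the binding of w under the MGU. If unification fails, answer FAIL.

cons(g(0, zero), cons(g(plus(zero, zero), g(0, zero)), g(plus(zero, zero), g(0, zero))))

Decompose leaf/1: cons(0, g(plus(zero, zero), g(0, zero))) = cons(0, x1).
Decompose cons/2: 0 = 0,  g(plus(zero, zero), g(0, zero)) = x1.
Delete trivial equation 0 = 0.
Bind x1 := g(plus(zero, zero), g(0, zero)); substituting into the one remaining equation that mentions x1 gives: g(plus(3, 3), w) = g(plus(3, 3), cons(g(0, zero), cons(g(plus(zero, zero), g(0, zero)), g(plus(zero, zero), g(0, zero))))).
Decompose g/2: plus(3, 3) = plus(3, 3),  w = cons(g(0, zero), cons(g(plus(zero, zero), g(0, zero)), g(plus(zero, zero), g(0, zero)))).
Delete trivial equation plus(3, 3) = plus(3, 3).
Bind w := cons(g(0, zero), cons(g(plus(zero, zero), g(0, zero)), g(plus(zero, zero), g(0, zero)))); no other remaining equation mentions w.
Decompose plus/2: plus(p, zero) = plus(y, zero),  g(3, 0) = g(3, 0).
Decompose plus/2: p = y,  zero = zero.
Bind p := y; substituting into the one remaining equation that mentions p gives: g(g(zero, y), leaf(0)) = g(g(zero, leaf(0)), leaf(0)).
Delete trivial equation zero = zero.
Delete trivial equation g(3, 0) = g(3, 0).
Decompose g/2: g(zero, y) = g(zero, leaf(0)),  leaf(0) = leaf(0).
Decompose g/2: zero = zero,  y = leaf(0).
Delete trivial equation zero = zero.
Bind y := leaf(0); no other remaining equation mentions y. Substituting into the earlier binding gives p := leaf(0).
Delete trivial equation leaf(0) = leaf(0).
MGU = { x1 -> g(plus(zero, zero), g(0, zero)), w -> cons(g(0, zero), cons(g(plus(zero, zero), g(0, zero)), g(plus(zero, zero), g(0, zero)))), p -> leaf(0), y -> leaf(0) }, so w -> cons(g(0, zero), cons(g(plus(zero, zero), g(0, zero)), g(plus(zero, zero), g(0, zero)))).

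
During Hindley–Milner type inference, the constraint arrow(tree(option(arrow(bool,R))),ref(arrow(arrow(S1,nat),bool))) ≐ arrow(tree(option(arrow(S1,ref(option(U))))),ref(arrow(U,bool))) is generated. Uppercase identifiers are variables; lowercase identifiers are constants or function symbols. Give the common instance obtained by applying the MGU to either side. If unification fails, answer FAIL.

Decompose arrow/2: tree(option(arrow(bool,R))) ≐ tree(option(arrow(S1,ref(option(U))))),  ref(arrow(arrow(S1,nat),bool)) ≐ ref(arrow(U,bool)).
Decompose tree/1: option(arrow(bool,R)) ≐ option(arrow(S1,ref(option(U)))).
Decompose option/1: arrow(bool,R) ≐ arrow(S1,ref(option(U))).
Decompose arrow/2: bool ≐ S1,  R ≐ ref(option(U)).
Bind S1 := bool; substituting into the one remaining equation that mentions S1 gives: ref(arrow(arrow(bool,nat),bool)) ≐ ref(arrow(U,bool)).
Bind R := ref(option(U)); no other remaining equation mentions R.
Decompose ref/1: arrow(arrow(bool,nat),bool) ≐ arrow(U,bool).
Decompose arrow/2: arrow(bool,nat) ≐ U,  bool ≐ bool.
Bind U := arrow(bool,nat); no other remaining equation mentions U. Substituting into the earlier binding gives R := ref(option(arrow(bool,nat))).
Delete trivial equation bool ≐ bool.
Applying the MGU to either side gives arrow(tree(option(arrow(bool,ref(option(arrow(bool,nat)))))),ref(arrow(arrow(bool,nat),bool))).

arrow(tree(option(arrow(bool,ref(option(arrow(bool,nat)))))),ref(arrow(arrow(bool,nat),bool)))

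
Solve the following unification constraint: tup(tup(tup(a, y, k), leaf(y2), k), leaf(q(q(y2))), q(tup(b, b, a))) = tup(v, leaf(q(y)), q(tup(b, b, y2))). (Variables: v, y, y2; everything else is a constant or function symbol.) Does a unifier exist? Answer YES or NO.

YES

Decompose tup/3: tup(tup(a, y, k), leaf(y2), k) = v,  leaf(q(q(y2))) = leaf(q(y)),  q(tup(b, b, a)) = q(tup(b, b, y2)).
Bind v := tup(tup(a, y, k), leaf(y2), k); no other remaining equation mentions v.
Decompose leaf/1: q(q(y2)) = q(y).
Decompose q/1: q(y2) = y.
Bind y := q(y2); no other remaining equation mentions y. Substituting into the earlier binding gives v := tup(tup(a, q(y2), k), leaf(y2), k).
Decompose q/1: tup(b, b, a) = tup(b, b, y2).
Decompose tup/3: b = b,  b = b,  a = y2.
Delete trivial equation b = b.
Delete trivial equation b = b.
Bind y2 := a. Substituting into the earlier bindings gives v := tup(tup(a, q(a), k), leaf(a), k), y := q(a).
No equations remain and no clash or occurs-check failure arose, so a unifier exists.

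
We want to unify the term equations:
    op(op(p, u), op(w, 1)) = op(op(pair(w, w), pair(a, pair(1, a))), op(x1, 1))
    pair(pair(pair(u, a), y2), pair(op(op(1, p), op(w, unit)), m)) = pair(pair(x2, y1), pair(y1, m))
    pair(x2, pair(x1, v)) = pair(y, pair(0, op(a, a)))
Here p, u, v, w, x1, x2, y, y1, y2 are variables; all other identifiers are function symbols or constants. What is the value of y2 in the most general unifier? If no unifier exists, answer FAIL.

op(op(1, pair(0, 0)), op(0, unit))

Decompose op/2: op(p, u) = op(pair(w, w), pair(a, pair(1, a))),  op(w, 1) = op(x1, 1).
Decompose op/2: p = pair(w, w),  u = pair(a, pair(1, a)).
Bind p := pair(w, w); substituting into the one remaining equation that mentions p gives: pair(pair(pair(u, a), y2), pair(op(op(1, pair(w, w)), op(w, unit)), m)) = pair(pair(x2, y1), pair(y1, m)).
Bind u := pair(a, pair(1, a)); substituting into the one remaining equation that mentions u gives: pair(pair(pair(pair(a, pair(1, a)), a), y2), pair(op(op(1, pair(w, w)), op(w, unit)), m)) = pair(pair(x2, y1), pair(y1, m)).
Decompose op/2: w = x1,  1 = 1.
Bind w := x1; substituting into the one remaining equation that mentions w gives: pair(pair(pair(pair(a, pair(1, a)), a), y2), pair(op(op(1, pair(x1, x1)), op(x1, unit)), m)) = pair(pair(x2, y1), pair(y1, m)). Substituting into the earlier binding gives p := pair(x1, x1).
Delete trivial equation 1 = 1.
Decompose pair/2: pair(pair(pair(a, pair(1, a)), a), y2) = pair(x2, y1),  pair(op(op(1, pair(x1, x1)), op(x1, unit)), m) = pair(y1, m).
Decompose pair/2: pair(pair(a, pair(1, a)), a) = x2,  y2 = y1.
Bind x2 := pair(pair(a, pair(1, a)), a); substituting into the one remaining equation that mentions x2 gives: pair(pair(pair(a, pair(1, a)), a), pair(x1, v)) = pair(y, pair(0, op(a, a))).
Bind y2 := y1; no other remaining equation mentions y2.
Decompose pair/2: op(op(1, pair(x1, x1)), op(x1, unit)) = y1,  m = m.
Bind y1 := op(op(1, pair(x1, x1)), op(x1, unit)); no other remaining equation mentions y1. Substituting into the earlier binding gives y2 := op(op(1, pair(x1, x1)), op(x1, unit)).
Delete trivial equation m = m.
Decompose pair/2: pair(pair(a, pair(1, a)), a) = y,  pair(x1, v) = pair(0, op(a, a)).
Bind y := pair(pair(a, pair(1, a)), a); no other remaining equation mentions y.
Decompose pair/2: x1 = 0,  v = op(a, a).
Bind x1 := 0; no other remaining equation mentions x1. Substituting into the earlier bindings gives p := pair(0, 0), w := 0, y2 := op(op(1, pair(0, 0)), op(0, unit)), y1 := op(op(1, pair(0, 0)), op(0, unit)).
Bind v := op(a, a).
MGU = { p -> pair(0, 0), u -> pair(a, pair(1, a)), w -> 0, x2 -> pair(pair(a, pair(1, a)), a), y2 -> op(op(1, pair(0, 0)), op(0, unit)), y1 -> op(op(1, pair(0, 0)), op(0, unit)), y -> pair(pair(a, pair(1, a)), a), x1 -> 0, v -> op(a, a) }, so y2 -> op(op(1, pair(0, 0)), op(0, unit)).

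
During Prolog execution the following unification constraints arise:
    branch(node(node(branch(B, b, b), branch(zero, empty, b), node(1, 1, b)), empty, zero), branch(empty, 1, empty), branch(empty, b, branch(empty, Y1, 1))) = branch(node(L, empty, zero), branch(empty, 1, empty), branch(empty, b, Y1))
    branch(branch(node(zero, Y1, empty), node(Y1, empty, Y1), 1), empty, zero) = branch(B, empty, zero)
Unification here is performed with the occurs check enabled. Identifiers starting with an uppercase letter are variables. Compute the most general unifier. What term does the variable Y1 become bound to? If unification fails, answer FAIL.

FAIL

Decompose branch/3: node(node(branch(B, b, b), branch(zero, empty, b), node(1, 1, b)), empty, zero) = node(L, empty, zero),  branch(empty, 1, empty) = branch(empty, 1, empty),  branch(empty, b, branch(empty, Y1, 1)) = branch(empty, b, Y1).
Decompose node/3: node(branch(B, b, b), branch(zero, empty, b), node(1, 1, b)) = L,  empty = empty,  zero = zero.
Bind L := node(branch(B, b, b), branch(zero, empty, b), node(1, 1, b)); no other remaining equation mentions L.
Delete trivial equation empty = empty.
Delete trivial equation zero = zero.
Delete trivial equation branch(empty, 1, empty) = branch(empty, 1, empty).
Decompose branch/3: empty = empty,  b = b,  branch(empty, Y1, 1) = Y1.
Delete trivial equation empty = empty.
Delete trivial equation b = b.
Occurs check fails: Y1 occurs in branch(empty, Y1, 1); the equation Y1 = branch(empty, Y1, 1) has no finite solution.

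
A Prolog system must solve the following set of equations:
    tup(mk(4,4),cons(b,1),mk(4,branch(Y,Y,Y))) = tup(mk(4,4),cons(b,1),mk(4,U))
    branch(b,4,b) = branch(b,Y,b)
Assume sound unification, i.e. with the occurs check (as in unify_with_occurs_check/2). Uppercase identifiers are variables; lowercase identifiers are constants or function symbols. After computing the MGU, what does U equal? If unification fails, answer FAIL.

branch(4,4,4)

Decompose tup/3: mk(4,4) = mk(4,4),  cons(b,1) = cons(b,1),  mk(4,branch(Y,Y,Y)) = mk(4,U).
Delete trivial equation mk(4,4) = mk(4,4).
Delete trivial equation cons(b,1) = cons(b,1).
Decompose mk/2: 4 = 4,  branch(Y,Y,Y) = U.
Delete trivial equation 4 = 4.
Bind U := branch(Y,Y,Y); no other remaining equation mentions U.
Decompose branch/3: b = b,  4 = Y,  b = b.
Delete trivial equation b = b.
Bind Y := 4; no other remaining equation mentions Y. Substituting into the earlier binding gives U := branch(4,4,4).
Delete trivial equation b = b.
MGU = { U -> branch(4,4,4), Y -> 4 }, so U -> branch(4,4,4).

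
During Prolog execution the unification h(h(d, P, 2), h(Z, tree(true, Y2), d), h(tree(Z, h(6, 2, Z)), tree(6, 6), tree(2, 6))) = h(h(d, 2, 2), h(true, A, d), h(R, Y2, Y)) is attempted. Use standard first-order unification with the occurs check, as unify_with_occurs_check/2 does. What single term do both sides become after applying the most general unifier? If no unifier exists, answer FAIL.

Decompose h/3: h(d, P, 2) = h(d, 2, 2),  h(Z, tree(true, Y2), d) = h(true, A, d),  h(tree(Z, h(6, 2, Z)), tree(6, 6), tree(2, 6)) = h(R, Y2, Y).
Decompose h/3: d = d,  P = 2,  2 = 2.
Delete trivial equation d = d.
Bind P := 2; no other remaining equation mentions P.
Delete trivial equation 2 = 2.
Decompose h/3: Z = true,  tree(true, Y2) = A,  d = d.
Bind Z := true; substituting into the one remaining equation that mentions Z gives: h(tree(true, h(6, 2, true)), tree(6, 6), tree(2, 6)) = h(R, Y2, Y).
Bind A := tree(true, Y2); no other remaining equation mentions A.
Delete trivial equation d = d.
Decompose h/3: tree(true, h(6, 2, true)) = R,  tree(6, 6) = Y2,  tree(2, 6) = Y.
Bind R := tree(true, h(6, 2, true)); no other remaining equation mentions R.
Bind Y2 := tree(6, 6); no other remaining equation mentions Y2. Substituting into the earlier binding gives A := tree(true, tree(6, 6)).
Bind Y := tree(2, 6).
Applying the MGU to either side gives h(h(d, 2, 2), h(true, tree(true, tree(6, 6)), d), h(tree(true, h(6, 2, true)), tree(6, 6), tree(2, 6))).

h(h(d, 2, 2), h(true, tree(true, tree(6, 6)), d), h(tree(true, h(6, 2, true)), tree(6, 6), tree(2, 6)))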